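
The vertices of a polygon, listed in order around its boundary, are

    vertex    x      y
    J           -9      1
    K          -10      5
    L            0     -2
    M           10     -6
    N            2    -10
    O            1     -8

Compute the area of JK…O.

Σ = (-35) + (20) + (20) + (-88) + (-6) + (-71) = -160
Area = |Σ|/2 = 80.

80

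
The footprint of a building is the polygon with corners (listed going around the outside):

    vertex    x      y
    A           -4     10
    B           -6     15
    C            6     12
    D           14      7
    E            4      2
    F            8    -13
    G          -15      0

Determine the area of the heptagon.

Σ = (0) + (-162) + (-126) + (0) + (-68) + (-195) + (-150) = -701
Area = |Σ|/2 = 350.5.

350.5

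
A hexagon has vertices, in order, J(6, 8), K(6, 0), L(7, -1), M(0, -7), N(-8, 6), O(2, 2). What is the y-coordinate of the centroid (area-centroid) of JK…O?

38/183

Apply the surveyor's formula. First the cross-terms c_i = x_i·y_{i+1} − x_{i+1}·y_i:
  -48, -6, -49, -56, -28, 4  ⇒  2A = -183, A = -91.5.
Then Σ (y_i + y_{i+1})·c_i = -114, so ȳ = -114 / (6·(-91.5)) = 38/183.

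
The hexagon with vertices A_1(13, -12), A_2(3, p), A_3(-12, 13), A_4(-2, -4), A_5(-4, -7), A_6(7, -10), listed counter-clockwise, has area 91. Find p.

Write out the shoelace sum; only the two edges meeting at A_2 involve p:
2·Area = [(13·p − 3·(-12)) + (3·13 − (-12)·p)] + 207
       = 25·p + 282 = 182
⇒ p = -4.

-4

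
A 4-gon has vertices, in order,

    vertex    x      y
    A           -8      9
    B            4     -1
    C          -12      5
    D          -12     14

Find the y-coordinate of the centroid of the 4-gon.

538/93

Apply the surveyor's formula. First the cross-terms c_i = x_i·y_{i+1} − x_{i+1}·y_i:
  -28, 8, -108, 4  ⇒  2A = -124, A = -62.
Then Σ (y_i + y_{i+1})·c_i = -2152, so ȳ = -2152 / (6·(-62)) = 538/93.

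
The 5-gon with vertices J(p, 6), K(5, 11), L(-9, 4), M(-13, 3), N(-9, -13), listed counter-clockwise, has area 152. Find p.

The doubled signed area Σ (x_i y_{i+1} − x_{i+1} y_i) is linear in p.
With p=0 it equals 256; the coefficient of p is 24 (from the two edges through J).
So 24·p + 256 = 2·152 = 304 ⇒ p = 2.

2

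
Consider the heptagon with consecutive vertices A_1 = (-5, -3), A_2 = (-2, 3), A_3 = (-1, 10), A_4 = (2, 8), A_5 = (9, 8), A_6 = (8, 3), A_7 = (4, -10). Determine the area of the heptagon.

A_1→A_2: (-5)(3) − (-2)(-3) = -21
A_2→A_3: (-2)(10) − (-1)(3) = -17
A_3→A_4: (-1)(8) − (2)(10) = -28
A_4→A_5: (2)(8) − (9)(8) = -56
A_5→A_6: (9)(3) − (8)(8) = -37
A_6→A_7: (8)(-10) − (4)(3) = -92
A_7→A_1: (4)(-3) − (-5)(-10) = -62
Σ = -313
Area = |Σ|/2 = 156.5.

156.5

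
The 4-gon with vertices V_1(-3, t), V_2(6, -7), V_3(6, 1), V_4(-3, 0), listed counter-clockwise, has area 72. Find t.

The doubled signed area Σ (x_i y_{i+1} − x_{i+1} y_i) is linear in t.
With t=0 it equals 72; the coefficient of t is -9 (from the two edges through V_1).
So -9·t + 72 = 2·72 = 144 ⇒ t = -8.

-8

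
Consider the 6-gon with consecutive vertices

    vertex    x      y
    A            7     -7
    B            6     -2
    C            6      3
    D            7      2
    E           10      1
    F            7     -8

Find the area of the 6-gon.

Σ = (28) + (30) + (-9) + (-13) + (-87) + (7) = -44
Area = |Σ|/2 = 22.

22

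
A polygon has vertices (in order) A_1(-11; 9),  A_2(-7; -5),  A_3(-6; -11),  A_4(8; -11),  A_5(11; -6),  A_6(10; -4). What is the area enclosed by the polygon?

Σ = (118) + (47) + (154) + (73) + (16) + (46) = 454
Area = |Σ|/2 = 227.

227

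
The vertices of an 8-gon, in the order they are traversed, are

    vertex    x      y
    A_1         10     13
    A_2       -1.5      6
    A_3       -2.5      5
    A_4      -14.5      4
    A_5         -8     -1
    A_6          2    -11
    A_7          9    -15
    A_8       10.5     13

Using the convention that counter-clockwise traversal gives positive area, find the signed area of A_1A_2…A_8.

Apply the shoelace (surveyor's) formula: 2A = Σ (x_i·y_{i+1} − x_{i+1}·y_i), indices taken mod 8.
Σ = (79.5) + (7.5) + (62.5) + (46.5) + (90) + (69) + (274.5) + (6.5) = 636
Signed area = Σ/2 = 318 (positive ⇒ counter-clockwise traversal).

318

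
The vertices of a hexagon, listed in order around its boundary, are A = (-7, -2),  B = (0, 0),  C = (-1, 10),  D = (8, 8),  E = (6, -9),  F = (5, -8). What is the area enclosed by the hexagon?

138.5

Apply the shoelace (surveyor's) formula: 2A = Σ (x_i·y_{i+1} − x_{i+1}·y_i), indices taken mod 6.
Σ = (0) + (0) + (-88) + (-120) + (-3) + (-66) = -277
Area = |Σ|/2 = 138.5.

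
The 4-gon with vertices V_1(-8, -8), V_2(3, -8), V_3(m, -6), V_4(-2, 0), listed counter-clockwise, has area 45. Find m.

The doubled signed area Σ (x_i y_{i+1} − x_{i+1} y_i) is linear in m.
With m=0 it equals 74; the coefficient of m is 8 (from the two edges through V_3).
So 8·m + 74 = 2·45 = 90 ⇒ m = 2.

2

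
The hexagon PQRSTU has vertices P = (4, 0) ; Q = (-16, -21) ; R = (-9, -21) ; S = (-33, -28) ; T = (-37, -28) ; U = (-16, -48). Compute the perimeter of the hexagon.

|PQ| = √((-20)² + (-21)²) = √841 = 29
|QR| = √((7)² + (0)²) = √49 = 7
|RS| = √((-24)² + (-7)²) = √625 = 25
|ST| = √((-4)² + (0)²) = √16 = 4
|TU| = √((21)² + (-20)²) = √841 = 29
|UP| = √((20)² + (48)²) = √2704 = 52
Perimeter = 29 + 7 + 25 + 4 + 29 + 52 = 146.

146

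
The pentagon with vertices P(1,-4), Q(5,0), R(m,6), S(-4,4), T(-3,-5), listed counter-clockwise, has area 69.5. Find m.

4

The doubled signed area Σ (x_i y_{i+1} − x_{i+1} y_i) is linear in m.
With m=0 it equals 123; the coefficient of m is 4 (from the two edges through R).
So 4·m + 123 = 2·69.5 = 139 ⇒ m = 4.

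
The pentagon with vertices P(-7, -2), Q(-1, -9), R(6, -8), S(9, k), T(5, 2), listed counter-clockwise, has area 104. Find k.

The doubled signed area Σ (x_i y_{i+1} − x_{i+1} y_i) is linear in k.
With k=0 it equals 217; the coefficient of k is 1 (from the two edges through S).
So 1·k + 217 = 2·104 = 208 ⇒ k = -9.

-9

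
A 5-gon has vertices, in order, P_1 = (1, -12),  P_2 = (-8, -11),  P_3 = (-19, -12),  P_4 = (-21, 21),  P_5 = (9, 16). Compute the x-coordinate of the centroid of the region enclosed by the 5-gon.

-1745/228

Apply the surveyor's formula. First the cross-terms c_i = x_i·y_{i+1} − x_{i+1}·y_i:
  -107, -113, -651, -525, -124  ⇒  2A = -1520, A = -760.
Then Σ (x_i + x_{i+1})·c_i = 34900, so x̄ = 34900 / (6·(-760)) = -1745/228.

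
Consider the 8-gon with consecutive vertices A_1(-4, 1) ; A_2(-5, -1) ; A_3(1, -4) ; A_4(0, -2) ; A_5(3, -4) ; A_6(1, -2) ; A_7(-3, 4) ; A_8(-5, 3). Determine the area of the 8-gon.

24

Apply the shoelace (surveyor's) formula: 2A = Σ (x_i·y_{i+1} − x_{i+1}·y_i), indices taken mod 8.
Cross-terms: 9, 21, -2, 6, -2, -2, 11, 7  ⇒  Σ = 48
Area = |Σ|/2 = 24.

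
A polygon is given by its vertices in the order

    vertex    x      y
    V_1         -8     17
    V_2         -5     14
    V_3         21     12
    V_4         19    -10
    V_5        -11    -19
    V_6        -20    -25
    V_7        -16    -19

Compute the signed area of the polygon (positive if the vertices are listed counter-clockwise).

Apply the surveyor's formula: 2A = Σ (x_i·y_{i+1} − x_{i+1}·y_i), indices taken mod 7.
V_1→V_2: (-8)(14) − (-5)(17) = -27
V_2→V_3: (-5)(12) − (21)(14) = -354
V_3→V_4: (21)(-10) − (19)(12) = -438
V_4→V_5: (19)(-19) − (-11)(-10) = -471
V_5→V_6: (-11)(-25) − (-20)(-19) = -105
V_6→V_7: (-20)(-19) − (-16)(-25) = -20
V_7→V_1: (-16)(17) − (-8)(-19) = -424
Σ = -1839
Signed area = Σ/2 = -919.5 (negative ⇒ clockwise traversal).

-919.5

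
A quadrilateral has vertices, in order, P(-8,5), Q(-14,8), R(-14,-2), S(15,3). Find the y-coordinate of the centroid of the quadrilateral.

Apply the shoelace (surveyor's) formula. First the cross-terms c_i = x_i·y_{i+1} − x_{i+1}·y_i:
  6, 140, -12, 99  ⇒  2A = 233, A = 116.5.
Then Σ (y_i + y_{i+1})·c_i = 1698, so ȳ = 1698 / (6·116.5) = 566/233.

566/233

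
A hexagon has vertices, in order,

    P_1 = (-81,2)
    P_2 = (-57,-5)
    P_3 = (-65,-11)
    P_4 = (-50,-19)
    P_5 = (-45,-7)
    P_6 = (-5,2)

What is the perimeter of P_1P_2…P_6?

|P_1P_2| = √((24)² + (-7)²) = √625 = 25
|P_2P_3| = √((-8)² + (-6)²) = √100 = 10
|P_3P_4| = √((15)² + (-8)²) = √289 = 17
|P_4P_5| = √((5)² + (12)²) = √169 = 13
|P_5P_6| = √((40)² + (9)²) = √1681 = 41
|P_6P_1| = √((-76)² + (0)²) = √5776 = 76
Perimeter = 25 + 10 + 17 + 13 + 41 + 76 = 182.

182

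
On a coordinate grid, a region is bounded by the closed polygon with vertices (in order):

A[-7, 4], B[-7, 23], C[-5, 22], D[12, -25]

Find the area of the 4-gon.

Apply Gauss's area formula: 2A = Σ (x_i·y_{i+1} − x_{i+1}·y_i), indices taken mod 4.
Cross-terms: -133, -39, -139, -127  ⇒  Σ = -438
Area = |Σ|/2 = 219.

219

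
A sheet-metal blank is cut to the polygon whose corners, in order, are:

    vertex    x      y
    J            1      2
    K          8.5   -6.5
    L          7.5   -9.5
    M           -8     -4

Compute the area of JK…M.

Σ = (-23.5) + (-32) + (-106) + (-12) = -173.5
Area = |Σ|/2 = 86.75.

86.75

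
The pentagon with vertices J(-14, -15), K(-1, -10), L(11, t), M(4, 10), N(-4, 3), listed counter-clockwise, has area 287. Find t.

-15

Write out the shoelace sum; only the two edges meeting at L involve t:
2·Area = [((-1)·t − 11·(-10)) + (11·10 − 4·t)] + 279
       = -5·t + 499 = 574
⇒ t = -15.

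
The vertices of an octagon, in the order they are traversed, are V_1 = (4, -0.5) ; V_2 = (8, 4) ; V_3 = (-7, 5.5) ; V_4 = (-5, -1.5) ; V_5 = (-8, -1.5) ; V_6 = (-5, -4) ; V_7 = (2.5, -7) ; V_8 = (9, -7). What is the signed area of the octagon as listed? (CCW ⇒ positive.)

132

Apply the shoelace formula: 2A = Σ (x_i·y_{i+1} − x_{i+1}·y_i), indices taken mod 8.
Σ = (20) + (72) + (38) + (-4.5) + (24.5) + (45) + (45.5) + (23.5) = 264
Signed area = Σ/2 = 132 (positive ⇒ counter-clockwise traversal).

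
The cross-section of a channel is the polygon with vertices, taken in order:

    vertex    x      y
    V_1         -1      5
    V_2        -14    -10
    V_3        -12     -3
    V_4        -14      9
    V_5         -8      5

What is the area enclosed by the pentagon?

90.5

Apply the shoelace formula: 2A = Σ (x_i·y_{i+1} − x_{i+1}·y_i), indices taken mod 5.
V_1→V_2: (-1)(-10) − (-14)(5) = 80
V_2→V_3: (-14)(-3) − (-12)(-10) = -78
V_3→V_4: (-12)(9) − (-14)(-3) = -150
V_4→V_5: (-14)(5) − (-8)(9) = 2
V_5→V_1: (-8)(5) − (-1)(5) = -35
Σ = -181
Area = |Σ|/2 = 90.5.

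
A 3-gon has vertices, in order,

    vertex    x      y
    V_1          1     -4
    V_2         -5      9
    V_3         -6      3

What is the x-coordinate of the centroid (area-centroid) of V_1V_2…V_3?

-10/3

Apply the shoelace (surveyor's) formula. First the cross-terms c_i = x_i·y_{i+1} − x_{i+1}·y_i:
  -11, 39, 21  ⇒  2A = 49, A = 24.5.
Then Σ (x_i + x_{i+1})·c_i = -490, so x̄ = -490 / (6·24.5) = -10/3.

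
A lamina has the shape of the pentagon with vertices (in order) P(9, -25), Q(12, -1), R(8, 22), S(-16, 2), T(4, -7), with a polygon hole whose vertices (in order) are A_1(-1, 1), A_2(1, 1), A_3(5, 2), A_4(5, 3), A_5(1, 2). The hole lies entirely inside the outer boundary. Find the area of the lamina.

494

Outer boundary:
Apply the shoelace (surveyor's) formula: 2A = Σ (x_i·y_{i+1} − x_{i+1}·y_i), indices taken mod 5.
Cross-terms: 291, 272, 368, 104, -37  ⇒  Σ = 998
Area = |Σ|/2 = 499.
Hole:
Cross-terms: -2, -3, 5, 7, 3  ⇒  Σ = 10
Area = |Σ|/2 = 5.
Net area = 499 − 5 = 494.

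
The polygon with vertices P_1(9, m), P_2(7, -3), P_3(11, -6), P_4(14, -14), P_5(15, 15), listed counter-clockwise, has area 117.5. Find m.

7

The doubled signed area Σ (x_i y_{i+1} − x_{i+1} y_i) is linear in m.
With m=0 it equals 179; the coefficient of m is 8 (from the two edges through P_1).
So 8·m + 179 = 2·117.5 = 235 ⇒ m = 7.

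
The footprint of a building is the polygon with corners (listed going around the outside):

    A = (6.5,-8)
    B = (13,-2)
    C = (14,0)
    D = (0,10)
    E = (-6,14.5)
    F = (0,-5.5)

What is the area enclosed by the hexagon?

Apply Gauss's area formula: 2A = Σ (x_i·y_{i+1} − x_{i+1}·y_i), indices taken mod 6.
Σ = (91) + (28) + (140) + (60) + (33) + (35.75) = 387.75
Area = |Σ|/2 = 193.875.

193.875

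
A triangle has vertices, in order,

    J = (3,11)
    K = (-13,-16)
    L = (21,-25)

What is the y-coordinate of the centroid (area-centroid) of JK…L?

-10

Apply the shoelace (surveyor's) formula. First the cross-terms c_i = x_i·y_{i+1} − x_{i+1}·y_i:
  95, 661, 306  ⇒  2A = 1062, A = 531.
Then Σ (y_i + y_{i+1})·c_i = -31860, so ȳ = -31860 / (6·531) = -10.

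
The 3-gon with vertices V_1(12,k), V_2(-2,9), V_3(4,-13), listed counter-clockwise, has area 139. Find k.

Write out the shoelace sum; only the two edges meeting at V_1 involve k:
2·Area = [(4·k − 12·(-13)) + (12·9 − (-2)·k)] + -10
       = 6·k + 254 = 278
⇒ k = 4.

4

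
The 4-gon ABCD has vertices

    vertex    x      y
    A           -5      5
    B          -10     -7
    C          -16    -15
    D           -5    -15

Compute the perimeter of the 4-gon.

|AB| = √((-5)² + (-12)²) = √169 = 13
|BC| = √((-6)² + (-8)²) = √100 = 10
|CD| = √((11)² + (0)²) = √121 = 11
|DA| = √((0)² + (20)²) = √400 = 20
Perimeter = 13 + 10 + 11 + 20 = 54.

54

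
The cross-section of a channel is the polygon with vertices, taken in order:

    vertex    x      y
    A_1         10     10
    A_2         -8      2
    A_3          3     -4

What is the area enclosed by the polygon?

Apply the surveyor's formula: 2A = Σ (x_i·y_{i+1} − x_{i+1}·y_i), indices taken mod 3.
Σ = (100) + (26) + (70) = 196
Area = |Σ|/2 = 98.

98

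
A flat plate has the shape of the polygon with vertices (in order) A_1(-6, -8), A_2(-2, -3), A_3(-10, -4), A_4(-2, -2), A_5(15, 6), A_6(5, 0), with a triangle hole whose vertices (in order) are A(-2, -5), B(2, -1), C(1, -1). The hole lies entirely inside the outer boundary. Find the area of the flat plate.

Outer boundary:
Apply the shoelace formula: 2A = Σ (x_i·y_{i+1} − x_{i+1}·y_i), indices taken mod 6.
Cross-terms: 2, -22, 12, 18, -30, -40  ⇒  Σ = -60
Area = |Σ|/2 = 30.
Hole:
Σ = (12) + (-1) + (-7) = 4
Area = |Σ|/2 = 2.
Net area = 30 − 2 = 28.

28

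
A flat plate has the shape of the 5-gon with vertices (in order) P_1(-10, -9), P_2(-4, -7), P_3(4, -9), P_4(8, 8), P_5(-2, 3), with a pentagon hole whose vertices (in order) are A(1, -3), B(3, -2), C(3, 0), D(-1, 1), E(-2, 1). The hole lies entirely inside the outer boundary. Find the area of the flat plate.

134

Outer boundary:
P_1→P_2: (-10)(-7) − (-4)(-9) = 34
P_2→P_3: (-4)(-9) − (4)(-7) = 64
P_3→P_4: (4)(8) − (8)(-9) = 104
P_4→P_5: (8)(3) − (-2)(8) = 40
P_5→P_1: (-2)(-9) − (-10)(3) = 48
Σ = 290
Area = |Σ|/2 = 145.
Hole:
Apply the shoelace (surveyor's) formula: 2A = Σ (x_i·y_{i+1} − x_{i+1}·y_i), indices taken mod 5.
Σ = (7) + (6) + (3) + (1) + (5) = 22
Area = |Σ|/2 = 11.
Net area = 145 − 11 = 134.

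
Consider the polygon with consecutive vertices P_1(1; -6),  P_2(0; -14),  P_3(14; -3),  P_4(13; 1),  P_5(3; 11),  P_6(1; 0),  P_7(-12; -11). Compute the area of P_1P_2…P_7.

Σ = (-14) + (196) + (53) + (140) + (-11) + (-11) + (83) = 436
Area = |Σ|/2 = 218.

218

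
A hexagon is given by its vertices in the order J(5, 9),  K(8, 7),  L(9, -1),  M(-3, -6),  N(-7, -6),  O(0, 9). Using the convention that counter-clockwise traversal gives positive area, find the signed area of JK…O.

-148.5

Cross-terms: -37, -71, -57, -24, -63, -45  ⇒  Σ = -297
Signed area = Σ/2 = -148.5 (negative ⇒ clockwise traversal).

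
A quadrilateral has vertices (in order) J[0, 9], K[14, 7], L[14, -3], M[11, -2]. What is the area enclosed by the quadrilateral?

81

J→K: (0)(7) − (14)(9) = -126
K→L: (14)(-3) − (14)(7) = -140
L→M: (14)(-2) − (11)(-3) = 5
M→J: (11)(9) − (0)(-2) = 99
Σ = -162
Area = |Σ|/2 = 81.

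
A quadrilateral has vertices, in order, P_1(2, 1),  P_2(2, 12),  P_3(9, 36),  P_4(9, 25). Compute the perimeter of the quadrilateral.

|P_1P_2| = √((0)² + (11)²) = √121 = 11
|P_2P_3| = √((7)² + (24)²) = √625 = 25
|P_3P_4| = √((0)² + (-11)²) = √121 = 11
|P_4P_1| = √((-7)² + (-24)²) = √625 = 25
Perimeter = 11 + 25 + 11 + 25 = 72.

72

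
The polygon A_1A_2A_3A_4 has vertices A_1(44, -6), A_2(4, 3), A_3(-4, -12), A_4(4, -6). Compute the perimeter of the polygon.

108

|A_1A_2| = √((-40)² + (9)²) = √1681 = 41
|A_2A_3| = √((-8)² + (-15)²) = √289 = 17
|A_3A_4| = √((8)² + (6)²) = √100 = 10
|A_4A_1| = √((40)² + (0)²) = √1600 = 40
Perimeter = 41 + 17 + 10 + 40 = 108.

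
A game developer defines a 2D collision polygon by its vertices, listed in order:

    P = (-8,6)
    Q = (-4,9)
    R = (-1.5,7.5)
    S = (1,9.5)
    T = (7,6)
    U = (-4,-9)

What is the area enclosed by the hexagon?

Apply the surveyor's formula: 2A = Σ (x_i·y_{i+1} − x_{i+1}·y_i), indices taken mod 6.
Cross-terms: -48, -16.5, -21.75, -60.5, -39, -96  ⇒  Σ = -281.75
Area = |Σ|/2 = 140.875.

140.875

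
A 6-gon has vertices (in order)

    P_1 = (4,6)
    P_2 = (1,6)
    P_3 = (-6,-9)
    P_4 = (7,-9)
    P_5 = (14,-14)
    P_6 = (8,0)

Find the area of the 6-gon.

Cross-terms: 18, 27, 117, 28, 112, 48  ⇒  Σ = 350
Area = |Σ|/2 = 175.

175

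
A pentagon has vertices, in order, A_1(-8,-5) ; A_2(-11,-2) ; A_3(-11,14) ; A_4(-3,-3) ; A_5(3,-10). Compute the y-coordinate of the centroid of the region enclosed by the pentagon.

Apply the shoelace formula. First the cross-terms c_i = x_i·y_{i+1} − x_{i+1}·y_i:
  -39, -176, 75, 39, -95  ⇒  2A = -196, A = -98.
Then Σ (y_i + y_{i+1})·c_i = -96, so ȳ = -96 / (6·(-98)) = 8/49.

8/49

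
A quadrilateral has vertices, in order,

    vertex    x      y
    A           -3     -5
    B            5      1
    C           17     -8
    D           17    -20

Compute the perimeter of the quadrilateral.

62

|AB| = √((8)² + (6)²) = √100 = 10
|BC| = √((12)² + (-9)²) = √225 = 15
|CD| = √((0)² + (-12)²) = √144 = 12
|DA| = √((-20)² + (15)²) = √625 = 25
Perimeter = 10 + 15 + 12 + 25 = 62.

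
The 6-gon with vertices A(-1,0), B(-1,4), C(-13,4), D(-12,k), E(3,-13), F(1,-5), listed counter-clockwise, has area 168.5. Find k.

-6

The doubled signed area Σ (x_i y_{i+1} − x_{i+1} y_i) is linear in k.
With k=0 it equals 241; the coefficient of k is -16 (from the two edges through D).
So -16·k + 241 = 2·168.5 = 337 ⇒ k = -6.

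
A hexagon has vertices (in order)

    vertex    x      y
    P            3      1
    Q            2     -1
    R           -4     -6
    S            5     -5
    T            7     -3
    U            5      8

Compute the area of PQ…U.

Apply the shoelace formula: 2A = Σ (x_i·y_{i+1} − x_{i+1}·y_i), indices taken mod 6.
P→Q: (3)(-1) − (2)(1) = -5
Q→R: (2)(-6) − (-4)(-1) = -16
R→S: (-4)(-5) − (5)(-6) = 50
S→T: (5)(-3) − (7)(-5) = 20
T→U: (7)(8) − (5)(-3) = 71
U→P: (5)(1) − (3)(8) = -19
Σ = 101
Area = |Σ|/2 = 50.5.

50.5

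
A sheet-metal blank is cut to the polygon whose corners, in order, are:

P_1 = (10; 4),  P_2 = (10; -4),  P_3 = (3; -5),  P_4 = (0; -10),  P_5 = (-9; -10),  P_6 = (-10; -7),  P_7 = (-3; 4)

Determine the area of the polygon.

Σ = (-80) + (-38) + (-30) + (-90) + (-37) + (-61) + (-52) = -388
Area = |Σ|/2 = 194.

194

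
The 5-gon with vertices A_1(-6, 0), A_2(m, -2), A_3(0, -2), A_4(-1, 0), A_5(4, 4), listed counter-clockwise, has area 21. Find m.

-6

The doubled signed area Σ (x_i y_{i+1} − x_{i+1} y_i) is linear in m.
With m=0 it equals 30; the coefficient of m is -2 (from the two edges through A_2).
So -2·m + 30 = 2·21 = 42 ⇒ m = -6.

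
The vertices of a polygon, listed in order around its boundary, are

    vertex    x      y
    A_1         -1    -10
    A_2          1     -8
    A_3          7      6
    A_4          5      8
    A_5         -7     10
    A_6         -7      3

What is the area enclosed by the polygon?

167

Σ = (18) + (62) + (26) + (106) + (49) + (73) = 334
Area = |Σ|/2 = 167.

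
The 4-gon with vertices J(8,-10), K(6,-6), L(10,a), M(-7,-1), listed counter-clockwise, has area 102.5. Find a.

5

Write out the shoelace sum; only the two edges meeting at L involve a:
2·Area = [(6·a − 10·(-6)) + (10·(-1) − (-7)·a)] + 90
       = 13·a + 140 = 205
⇒ a = 5.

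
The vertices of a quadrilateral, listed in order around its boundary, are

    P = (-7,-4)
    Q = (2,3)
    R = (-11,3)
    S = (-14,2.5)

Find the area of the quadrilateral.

Σ = (-13) + (39) + (14.5) + (73.5) = 114
Area = |Σ|/2 = 57.

57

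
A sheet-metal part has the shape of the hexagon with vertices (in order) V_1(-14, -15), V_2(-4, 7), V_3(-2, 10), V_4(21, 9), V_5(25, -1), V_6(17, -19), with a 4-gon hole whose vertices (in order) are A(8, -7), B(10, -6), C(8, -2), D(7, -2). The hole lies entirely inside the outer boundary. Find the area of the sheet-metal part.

811

Outer boundary:
Apply the surveyor's formula: 2A = Σ (x_i·y_{i+1} − x_{i+1}·y_i), indices taken mod 6.
Cross-terms: -158, -26, -228, -246, -458, -521  ⇒  Σ = -1637
Area = |Σ|/2 = 818.5.
Hole:
Apply the surveyor's formula: 2A = Σ (x_i·y_{i+1} − x_{i+1}·y_i), indices taken mod 4.
Σ = (22) + (28) + (-2) + (-33) = 15
Area = |Σ|/2 = 7.5.
Net area = 818.5 − 7.5 = 811.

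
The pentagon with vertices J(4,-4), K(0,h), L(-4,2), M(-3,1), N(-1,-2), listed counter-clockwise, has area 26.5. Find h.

Write out the shoelace sum; only the two edges meeting at K involve h:
2·Area = [(4·h − 0·(-4)) + (0·2 − (-4)·h)] + 21
       = 8·h + 21 = 53
⇒ h = 4.

4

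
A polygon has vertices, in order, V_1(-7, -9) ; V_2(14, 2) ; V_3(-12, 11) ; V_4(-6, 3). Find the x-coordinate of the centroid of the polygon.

Apply the surveyor's formula. First the cross-terms c_i = x_i·y_{i+1} − x_{i+1}·y_i:
  112, 178, 30, 75  ⇒  2A = 395, A = 197.5.
Then Σ (x_i + x_{i+1})·c_i = -375, so x̄ = -375 / (6·197.5) = -25/79.

-25/79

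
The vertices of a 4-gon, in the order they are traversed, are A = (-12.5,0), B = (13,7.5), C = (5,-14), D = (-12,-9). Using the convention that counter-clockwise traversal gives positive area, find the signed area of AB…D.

Apply the shoelace formula: 2A = Σ (x_i·y_{i+1} − x_{i+1}·y_i), indices taken mod 4.
Σ = (-93.75) + (-219.5) + (-213) + (-112.5) = -638.75
Signed area = Σ/2 = -319.375 (negative ⇒ clockwise traversal).

-319.375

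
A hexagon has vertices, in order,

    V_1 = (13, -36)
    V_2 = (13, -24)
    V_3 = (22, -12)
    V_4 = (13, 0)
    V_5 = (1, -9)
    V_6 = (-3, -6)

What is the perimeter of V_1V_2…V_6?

96

|V_1V_2| = √((0)² + (12)²) = √144 = 12
|V_2V_3| = √((9)² + (12)²) = √225 = 15
|V_3V_4| = √((-9)² + (12)²) = √225 = 15
|V_4V_5| = √((-12)² + (-9)²) = √225 = 15
|V_5V_6| = √((-4)² + (3)²) = √25 = 5
|V_6V_1| = √((16)² + (-30)²) = √1156 = 34
Perimeter = 12 + 15 + 15 + 15 + 5 + 34 = 96.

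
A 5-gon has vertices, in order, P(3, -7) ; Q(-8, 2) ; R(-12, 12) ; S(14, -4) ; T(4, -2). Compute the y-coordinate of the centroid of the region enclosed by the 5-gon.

Apply Gauss's area formula. First the cross-terms c_i = x_i·y_{i+1} − x_{i+1}·y_i:
  -50, -72, -120, -12, -22  ⇒  2A = -276, A = -138.
Then Σ (y_i + y_{i+1})·c_i = -1448, so ȳ = -1448 / (6·(-138)) = 362/207.

362/207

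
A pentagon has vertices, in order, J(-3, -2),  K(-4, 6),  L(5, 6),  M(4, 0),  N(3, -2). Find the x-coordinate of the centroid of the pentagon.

12/31

Apply the shoelace (surveyor's) formula. First the cross-terms c_i = x_i·y_{i+1} − x_{i+1}·y_i:
  -26, -54, -24, -8, -12  ⇒  2A = -124, A = -62.
Then Σ (x_i + x_{i+1})·c_i = -144, so x̄ = -144 / (6·(-62)) = 12/31.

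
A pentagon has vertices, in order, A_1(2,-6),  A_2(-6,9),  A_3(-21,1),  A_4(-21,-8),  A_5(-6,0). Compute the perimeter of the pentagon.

70

|A_1A_2| = √((-8)² + (15)²) = √289 = 17
|A_2A_3| = √((-15)² + (-8)²) = √289 = 17
|A_3A_4| = √((0)² + (-9)²) = √81 = 9
|A_4A_5| = √((15)² + (8)²) = √289 = 17
|A_5A_1| = √((8)² + (-6)²) = √100 = 10
Perimeter = 17 + 17 + 9 + 17 + 10 = 70.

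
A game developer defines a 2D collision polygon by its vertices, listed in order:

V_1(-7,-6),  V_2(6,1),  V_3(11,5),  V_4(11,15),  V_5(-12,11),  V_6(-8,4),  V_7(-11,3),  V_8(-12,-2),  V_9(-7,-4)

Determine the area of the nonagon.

312.5

Apply the shoelace (surveyor's) formula: 2A = Σ (x_i·y_{i+1} − x_{i+1}·y_i), indices taken mod 9.
Σ = (29) + (19) + (110) + (301) + (40) + (20) + (58) + (34) + (14) = 625
Area = |Σ|/2 = 312.5.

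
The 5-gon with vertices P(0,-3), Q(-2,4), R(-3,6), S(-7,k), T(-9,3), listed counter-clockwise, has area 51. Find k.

Write out the shoelace sum; only the two edges meeting at S involve k:
2·Area = [((-3)·k − (-7)·6) + ((-7)·3 − (-9)·k)] + 21
       = 6·k + 42 = 102
⇒ k = 10.

10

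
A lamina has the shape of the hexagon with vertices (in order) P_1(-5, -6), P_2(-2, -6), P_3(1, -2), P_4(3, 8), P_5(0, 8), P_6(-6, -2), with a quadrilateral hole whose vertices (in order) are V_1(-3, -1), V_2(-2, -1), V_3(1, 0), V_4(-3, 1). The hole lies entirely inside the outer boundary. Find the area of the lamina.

65.5

Outer boundary:
Apply the shoelace (surveyor's) formula: 2A = Σ (x_i·y_{i+1} − x_{i+1}·y_i), indices taken mod 6.
Cross-terms: 18, 10, 14, 24, 48, 26  ⇒  Σ = 140
Area = |Σ|/2 = 70.
Hole:
Apply the shoelace (surveyor's) formula: 2A = Σ (x_i·y_{i+1} − x_{i+1}·y_i), indices taken mod 4.
V_1→V_2: (-3)(-1) − (-2)(-1) = 1
V_2→V_3: (-2)(0) − (1)(-1) = 1
V_3→V_4: (1)(1) − (-3)(0) = 1
V_4→V_1: (-3)(-1) − (-3)(1) = 6
Σ = 9
Area = |Σ|/2 = 4.5.
Net area = 70 − 4.5 = 65.5.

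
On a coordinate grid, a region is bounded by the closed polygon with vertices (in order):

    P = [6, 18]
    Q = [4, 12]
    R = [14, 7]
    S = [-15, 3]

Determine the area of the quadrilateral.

Apply the surveyor's formula: 2A = Σ (x_i·y_{i+1} − x_{i+1}·y_i), indices taken mod 4.
Cross-terms: 0, -140, 147, -288  ⇒  Σ = -281
Area = |Σ|/2 = 140.5.

140.5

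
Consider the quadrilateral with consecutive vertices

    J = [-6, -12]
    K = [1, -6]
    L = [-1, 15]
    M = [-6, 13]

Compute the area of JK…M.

Apply the surveyor's formula: 2A = Σ (x_i·y_{i+1} − x_{i+1}·y_i), indices taken mod 4.
Σ = (48) + (9) + (77) + (150) = 284
Area = |Σ|/2 = 142.

142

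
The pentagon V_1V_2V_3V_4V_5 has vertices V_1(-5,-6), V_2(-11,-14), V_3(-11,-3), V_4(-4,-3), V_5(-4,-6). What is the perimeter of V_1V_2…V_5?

|V_1V_2| = √((-6)² + (-8)²) = √100 = 10
|V_2V_3| = √((0)² + (11)²) = √121 = 11
|V_3V_4| = √((7)² + (0)²) = √49 = 7
|V_4V_5| = √((0)² + (-3)²) = √9 = 3
|V_5V_1| = √((-1)² + (0)²) = √1 = 1
Perimeter = 10 + 11 + 7 + 3 + 1 = 32.

32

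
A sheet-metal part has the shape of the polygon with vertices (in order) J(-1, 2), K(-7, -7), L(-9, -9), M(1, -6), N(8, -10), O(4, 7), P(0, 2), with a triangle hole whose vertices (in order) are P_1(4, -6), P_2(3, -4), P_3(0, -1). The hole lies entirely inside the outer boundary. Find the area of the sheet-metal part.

112.5

Outer boundary:
Apply the shoelace formula: 2A = Σ (x_i·y_{i+1} − x_{i+1}·y_i), indices taken mod 7.
J→K: (-1)(-7) − (-7)(2) = 21
K→L: (-7)(-9) − (-9)(-7) = 0
L→M: (-9)(-6) − (1)(-9) = 63
M→N: (1)(-10) − (8)(-6) = 38
N→O: (8)(7) − (4)(-10) = 96
O→P: (4)(2) − (0)(7) = 8
P→J: (0)(2) − (-1)(2) = 2
Σ = 228
Area = |Σ|/2 = 114.
Hole:
Cross-terms: 2, -3, 4  ⇒  Σ = 3
Area = |Σ|/2 = 1.5.
Net area = 114 − 1.5 = 112.5.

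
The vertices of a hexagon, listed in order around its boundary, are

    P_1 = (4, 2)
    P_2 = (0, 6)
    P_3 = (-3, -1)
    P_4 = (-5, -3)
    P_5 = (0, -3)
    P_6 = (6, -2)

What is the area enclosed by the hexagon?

Apply the shoelace formula: 2A = Σ (x_i·y_{i+1} − x_{i+1}·y_i), indices taken mod 6.
Cross-terms: 24, 18, 4, 15, 18, 20  ⇒  Σ = 99
Area = |Σ|/2 = 49.5.

49.5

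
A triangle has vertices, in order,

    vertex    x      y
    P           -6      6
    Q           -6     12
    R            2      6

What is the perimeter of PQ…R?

|PQ| = √((0)² + (6)²) = √36 = 6
|QR| = √((8)² + (-6)²) = √100 = 10
|RP| = √((-8)² + (0)²) = √64 = 8
Perimeter = 6 + 10 + 8 = 24.

24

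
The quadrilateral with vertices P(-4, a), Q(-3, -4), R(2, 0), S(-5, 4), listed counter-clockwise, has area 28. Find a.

The doubled signed area Σ (x_i y_{i+1} − x_{i+1} y_i) is linear in a.
With a=0 it equals 48; the coefficient of a is -2 (from the two edges through P).
So -2·a + 48 = 2·28 = 56 ⇒ a = -4.

-4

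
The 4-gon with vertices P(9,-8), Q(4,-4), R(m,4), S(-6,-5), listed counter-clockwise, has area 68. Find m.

The doubled signed area Σ (x_i y_{i+1} − x_{i+1} y_i) is linear in m.
With m=0 it equals 129; the coefficient of m is -1 (from the two edges through R).
So -1·m + 129 = 2·68 = 136 ⇒ m = -7.

-7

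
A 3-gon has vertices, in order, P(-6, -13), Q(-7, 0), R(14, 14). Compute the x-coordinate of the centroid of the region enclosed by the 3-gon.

Apply the shoelace formula. First the cross-terms c_i = x_i·y_{i+1} − x_{i+1}·y_i:
  -91, -98, -98  ⇒  2A = -287, A = -143.5.
Then Σ (x_i + x_{i+1})·c_i = -287, so x̄ = -287 / (6·(-143.5)) = 1/3.

1/3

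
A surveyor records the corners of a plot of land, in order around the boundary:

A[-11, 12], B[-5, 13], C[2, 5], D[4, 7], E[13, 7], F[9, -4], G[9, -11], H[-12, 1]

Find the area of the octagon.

318.5

A→B: (-11)(13) − (-5)(12) = -83
B→C: (-5)(5) − (2)(13) = -51
C→D: (2)(7) − (4)(5) = -6
D→E: (4)(7) − (13)(7) = -63
E→F: (13)(-4) − (9)(7) = -115
F→G: (9)(-11) − (9)(-4) = -63
G→H: (9)(1) − (-12)(-11) = -123
H→A: (-12)(12) − (-11)(1) = -133
Σ = -637
Area = |Σ|/2 = 318.5.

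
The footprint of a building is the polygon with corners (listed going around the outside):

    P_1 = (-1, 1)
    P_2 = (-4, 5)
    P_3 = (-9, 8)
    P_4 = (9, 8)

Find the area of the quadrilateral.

Apply Gauss's area formula: 2A = Σ (x_i·y_{i+1} − x_{i+1}·y_i), indices taken mod 4.
Cross-terms: -1, 13, -144, 17  ⇒  Σ = -115
Area = |Σ|/2 = 57.5.

57.5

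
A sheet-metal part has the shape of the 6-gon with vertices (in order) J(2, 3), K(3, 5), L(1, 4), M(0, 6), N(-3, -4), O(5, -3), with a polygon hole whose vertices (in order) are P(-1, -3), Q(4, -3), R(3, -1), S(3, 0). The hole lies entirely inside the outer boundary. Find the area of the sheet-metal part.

34

Outer boundary:
J→K: (2)(5) − (3)(3) = 1
K→L: (3)(4) − (1)(5) = 7
L→M: (1)(6) − (0)(4) = 6
M→N: (0)(-4) − (-3)(6) = 18
N→O: (-3)(-3) − (5)(-4) = 29
O→J: (5)(3) − (2)(-3) = 21
Σ = 82
Area = |Σ|/2 = 41.
Hole:
Apply Gauss's area formula: 2A = Σ (x_i·y_{i+1} − x_{i+1}·y_i), indices taken mod 4.
Cross-terms: 15, 5, 3, -9  ⇒  Σ = 14
Area = |Σ|/2 = 7.
Net area = 41 − 7 = 34.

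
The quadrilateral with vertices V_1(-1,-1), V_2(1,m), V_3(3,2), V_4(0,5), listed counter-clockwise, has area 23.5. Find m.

The doubled signed area Σ (x_i y_{i+1} − x_{i+1} y_i) is linear in m.
With m=0 it equals 23; the coefficient of m is -4 (from the two edges through V_2).
So -4·m + 23 = 2·23.5 = 47 ⇒ m = -6.

-6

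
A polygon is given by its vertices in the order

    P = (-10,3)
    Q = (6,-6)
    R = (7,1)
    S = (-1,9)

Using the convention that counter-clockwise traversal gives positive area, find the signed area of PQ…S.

120.5

Apply the shoelace formula: 2A = Σ (x_i·y_{i+1} − x_{i+1}·y_i), indices taken mod 4.
Σ = (42) + (48) + (64) + (87) = 241
Signed area = Σ/2 = 120.5 (positive ⇒ counter-clockwise traversal).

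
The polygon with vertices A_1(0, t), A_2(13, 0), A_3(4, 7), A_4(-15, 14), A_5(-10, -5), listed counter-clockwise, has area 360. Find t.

The doubled signed area Σ (x_i y_{i+1} − x_{i+1} y_i) is linear in t.
With t=0 it equals 467; the coefficient of t is -23 (from the two edges through A_1).
So -23·t + 467 = 2·360 = 720 ⇒ t = -11.

-11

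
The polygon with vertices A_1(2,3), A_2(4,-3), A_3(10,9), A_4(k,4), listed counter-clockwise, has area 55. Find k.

-5

Write out the shoelace sum; only the two edges meeting at A_4 involve k:
2·Area = [(10·4 − k·9) + (k·3 − 2·4)] + 48
       = -6·k + 80 = 110
⇒ k = -5.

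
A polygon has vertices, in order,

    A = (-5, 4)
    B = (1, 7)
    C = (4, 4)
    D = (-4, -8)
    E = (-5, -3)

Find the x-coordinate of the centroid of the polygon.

Apply the surveyor's formula. First the cross-terms c_i = x_i·y_{i+1} − x_{i+1}·y_i:
  -39, -24, -16, -28, -35  ⇒  2A = -142, A = -71.
Then Σ (x_i + x_{i+1})·c_i = 638, so x̄ = 638 / (6·(-71)) = -319/213.

-319/213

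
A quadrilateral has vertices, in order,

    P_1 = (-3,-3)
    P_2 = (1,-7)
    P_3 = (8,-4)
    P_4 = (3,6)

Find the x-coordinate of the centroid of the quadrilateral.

Apply the surveyor's formula. First the cross-terms c_i = x_i·y_{i+1} − x_{i+1}·y_i:
  24, 52, 60, 9  ⇒  2A = 145, A = 72.5.
Then Σ (x_i + x_{i+1})·c_i = 1080, so x̄ = 1080 / (6·72.5) = 72/29.

72/29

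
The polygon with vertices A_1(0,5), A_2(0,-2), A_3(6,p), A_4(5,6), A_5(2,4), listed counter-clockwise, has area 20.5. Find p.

5

The doubled signed area Σ (x_i y_{i+1} − x_{i+1} y_i) is linear in p.
With p=0 it equals 66; the coefficient of p is -5 (from the two edges through A_3).
So -5·p + 66 = 2·20.5 = 41 ⇒ p = 5.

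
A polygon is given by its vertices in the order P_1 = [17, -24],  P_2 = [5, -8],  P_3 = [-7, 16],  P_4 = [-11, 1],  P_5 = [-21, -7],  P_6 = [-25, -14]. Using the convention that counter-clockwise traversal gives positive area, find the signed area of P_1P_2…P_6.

616

Apply the shoelace (surveyor's) formula: 2A = Σ (x_i·y_{i+1} − x_{i+1}·y_i), indices taken mod 6.
Σ = (-16) + (24) + (169) + (98) + (119) + (838) = 1232
Signed area = Σ/2 = 616 (positive ⇒ counter-clockwise traversal).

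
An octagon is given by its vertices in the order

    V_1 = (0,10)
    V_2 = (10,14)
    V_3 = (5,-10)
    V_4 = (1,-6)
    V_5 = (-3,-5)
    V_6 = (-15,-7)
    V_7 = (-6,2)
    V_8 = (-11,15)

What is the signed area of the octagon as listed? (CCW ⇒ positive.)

-308.5

Apply Gauss's area formula: 2A = Σ (x_i·y_{i+1} − x_{i+1}·y_i), indices taken mod 8.
Σ = (-100) + (-170) + (-20) + (-23) + (-54) + (-72) + (-68) + (-110) = -617
Signed area = Σ/2 = -308.5 (negative ⇒ clockwise traversal).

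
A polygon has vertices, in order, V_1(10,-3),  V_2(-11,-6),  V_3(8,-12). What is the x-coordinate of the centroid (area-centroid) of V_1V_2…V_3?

Apply the shoelace (surveyor's) formula. First the cross-terms c_i = x_i·y_{i+1} − x_{i+1}·y_i:
  -93, 180, 96  ⇒  2A = 183, A = 91.5.
Then Σ (x_i + x_{i+1})·c_i = 1281, so x̄ = 1281 / (6·91.5) = 7/3.

7/3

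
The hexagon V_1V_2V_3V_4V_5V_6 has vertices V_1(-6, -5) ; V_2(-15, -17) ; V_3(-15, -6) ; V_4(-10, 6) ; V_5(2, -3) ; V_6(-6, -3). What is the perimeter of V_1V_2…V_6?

64

|V_1V_2| = √((-9)² + (-12)²) = √225 = 15
|V_2V_3| = √((0)² + (11)²) = √121 = 11
|V_3V_4| = √((5)² + (12)²) = √169 = 13
|V_4V_5| = √((12)² + (-9)²) = √225 = 15
|V_5V_6| = √((-8)² + (0)²) = √64 = 8
|V_6V_1| = √((0)² + (-2)²) = √4 = 2
Perimeter = 15 + 11 + 13 + 15 + 8 + 2 = 64.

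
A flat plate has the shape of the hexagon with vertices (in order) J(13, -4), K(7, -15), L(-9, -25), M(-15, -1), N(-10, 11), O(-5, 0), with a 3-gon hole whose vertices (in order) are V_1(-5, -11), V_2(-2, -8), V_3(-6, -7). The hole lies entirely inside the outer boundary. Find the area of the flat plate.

Outer boundary:
Apply the shoelace formula: 2A = Σ (x_i·y_{i+1} − x_{i+1}·y_i), indices taken mod 6.
Cross-terms: -167, -310, -366, -175, 55, 20  ⇒  Σ = -943
Area = |Σ|/2 = 471.5.
Hole:
Cross-terms: 18, -34, 31  ⇒  Σ = 15
Area = |Σ|/2 = 7.5.
Net area = 471.5 − 7.5 = 464.

464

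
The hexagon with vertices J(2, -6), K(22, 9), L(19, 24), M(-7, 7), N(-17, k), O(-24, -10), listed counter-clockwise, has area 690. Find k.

Write out the shoelace sum; only the two edges meeting at N involve k:
2·Area = [((-7)·k − (-17)·7) + ((-17)·(-10) − (-24)·k)] + 972
       = 17·k + 1261 = 1380
⇒ k = 7.

7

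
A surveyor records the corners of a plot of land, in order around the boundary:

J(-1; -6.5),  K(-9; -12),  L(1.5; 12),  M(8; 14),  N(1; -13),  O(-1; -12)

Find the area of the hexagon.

180

Σ = (-46.5) + (-90) + (-75) + (-118) + (-25) + (-5.5) = -360
Area = |Σ|/2 = 180.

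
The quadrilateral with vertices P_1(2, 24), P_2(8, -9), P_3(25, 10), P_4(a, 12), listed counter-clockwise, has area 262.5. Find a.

11

The doubled signed area Σ (x_i y_{i+1} − x_{i+1} y_i) is linear in a.
With a=0 it equals 371; the coefficient of a is 14 (from the two edges through P_4).
So 14·a + 371 = 2·262.5 = 525 ⇒ a = 11.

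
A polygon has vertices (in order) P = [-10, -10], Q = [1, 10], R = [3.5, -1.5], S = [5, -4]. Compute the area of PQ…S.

111.5

Σ = (-90) + (-36.5) + (-6.5) + (-90) = -223
Area = |Σ|/2 = 111.5.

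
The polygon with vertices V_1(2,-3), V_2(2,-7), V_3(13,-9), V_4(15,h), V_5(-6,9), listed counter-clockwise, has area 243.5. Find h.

8

The doubled signed area Σ (x_i y_{i+1} − x_{i+1} y_i) is linear in h.
With h=0 it equals 335; the coefficient of h is 19 (from the two edges through V_4).
So 19·h + 335 = 2·243.5 = 487 ⇒ h = 8.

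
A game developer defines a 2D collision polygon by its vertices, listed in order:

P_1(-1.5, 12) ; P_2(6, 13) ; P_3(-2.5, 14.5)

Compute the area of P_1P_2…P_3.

Apply the shoelace (surveyor's) formula: 2A = Σ (x_i·y_{i+1} − x_{i+1}·y_i), indices taken mod 3.
Σ = (-91.5) + (119.5) + (-8.25) = 19.75
Area = |Σ|/2 = 9.875.

9.875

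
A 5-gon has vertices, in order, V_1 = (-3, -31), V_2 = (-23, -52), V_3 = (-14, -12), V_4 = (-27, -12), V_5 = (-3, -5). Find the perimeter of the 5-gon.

|V_1V_2| = √((-20)² + (-21)²) = √841 = 29
|V_2V_3| = √((9)² + (40)²) = √1681 = 41
|V_3V_4| = √((-13)² + (0)²) = √169 = 13
|V_4V_5| = √((24)² + (7)²) = √625 = 25
|V_5V_1| = √((0)² + (-26)²) = √676 = 26
Perimeter = 29 + 41 + 13 + 25 + 26 = 134.

134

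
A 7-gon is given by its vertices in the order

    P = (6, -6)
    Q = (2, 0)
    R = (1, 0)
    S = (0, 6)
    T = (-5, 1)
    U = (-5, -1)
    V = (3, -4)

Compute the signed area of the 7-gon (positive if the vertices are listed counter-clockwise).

43.5

P→Q: (6)(0) − (2)(-6) = 12
Q→R: (2)(0) − (1)(0) = 0
R→S: (1)(6) − (0)(0) = 6
S→T: (0)(1) − (-5)(6) = 30
T→U: (-5)(-1) − (-5)(1) = 10
U→V: (-5)(-4) − (3)(-1) = 23
V→P: (3)(-6) − (6)(-4) = 6
Σ = 87
Signed area = Σ/2 = 43.5 (positive ⇒ counter-clockwise traversal).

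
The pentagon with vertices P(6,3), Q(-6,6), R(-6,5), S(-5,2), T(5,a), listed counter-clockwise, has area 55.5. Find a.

Write out the shoelace sum; only the two edges meeting at T involve a:
2·Area = [((-5)·a − 5·2) + (5·3 − 6·a)] + 73
       = -11·a + 78 = 111
⇒ a = -3.

-3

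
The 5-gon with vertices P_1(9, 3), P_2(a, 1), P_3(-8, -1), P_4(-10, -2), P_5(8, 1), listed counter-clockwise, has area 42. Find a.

-10

The doubled signed area Σ (x_i y_{i+1} − x_{i+1} y_i) is linear in a.
With a=0 it equals 44; the coefficient of a is -4 (from the two edges through P_2).
So -4·a + 44 = 2·42 = 84 ⇒ a = -10.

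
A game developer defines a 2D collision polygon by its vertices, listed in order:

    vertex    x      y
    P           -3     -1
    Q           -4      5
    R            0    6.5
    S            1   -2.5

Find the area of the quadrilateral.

Cross-terms: -19, -26, -6.5, -8.5  ⇒  Σ = -60
Area = |Σ|/2 = 30.

30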